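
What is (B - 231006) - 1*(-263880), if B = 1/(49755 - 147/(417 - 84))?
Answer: 181555080855/5522756 ≈ 32874.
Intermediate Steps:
B = 111/5522756 (B = 1/(49755 - 147/333) = 1/(49755 + (1/333)*(-147)) = 1/(49755 - 49/111) = 1/(5522756/111) = 111/5522756 ≈ 2.0099e-5)
(B - 231006) - 1*(-263880) = (111/5522756 - 231006) - 1*(-263880) = -1275789772425/5522756 + 263880 = 181555080855/5522756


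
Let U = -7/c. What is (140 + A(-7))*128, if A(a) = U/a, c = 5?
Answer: 89728/5 ≈ 17946.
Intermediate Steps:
U = -7/5 ≈ -1.4000
A(a) = -7/(5*a)
(140 + A(-7))*128 = (140 - 7/5/(-7))*128 = (140 - 7/5*(-1/7))*128 = (140 + 1/5)*128 = (701/5)*128 = 89728/5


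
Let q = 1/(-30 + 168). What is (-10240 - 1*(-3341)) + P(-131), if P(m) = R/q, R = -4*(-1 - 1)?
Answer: -5795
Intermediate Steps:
q = 1/138 ≈ 0.0072464
R = 8 (R = -4*(-2) = 8)
P(m) = 1104 (P(m) = 8/(1/138) = 8*138 = 1104)
(-10240 - 1*(-3341)) + P(-131) = (-10240 - 1*(-3341)) + 1104 = (-10240 + 3341) + 1104 = -6899 + 1104 = -5795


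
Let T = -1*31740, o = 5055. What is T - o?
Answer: -36795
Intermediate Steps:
T = -31740
T - o = -31740 - 1*5055 = -31740 - 5055 = -36795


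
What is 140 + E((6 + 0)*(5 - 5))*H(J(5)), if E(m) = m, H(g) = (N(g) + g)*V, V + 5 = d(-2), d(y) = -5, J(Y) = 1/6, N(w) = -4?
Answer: 140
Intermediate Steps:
J(Y) = ⅙
V = -10 (V = -5 - 5 = -10)
H(g) = 40 - 10*g (H(g) = (-4 + g)*(-10) = 40 - 10*g)
140 + E((6 + 0)*(5 - 5))*H(J(5)) = 140 + ((6 + 0)*(5 - 5))*(40 - 10*⅙) = 140 + (6*0)*(40 - 5/3) = 140 + 0*(115/3) = 140 + 0 = 140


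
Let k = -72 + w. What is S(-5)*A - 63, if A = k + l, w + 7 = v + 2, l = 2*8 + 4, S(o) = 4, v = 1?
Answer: -287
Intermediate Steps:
l = 20 (l = 16 + 4 = 20)
w = -4 (w = -7 + (1 + 2) = -7 + 3 = -4)
k = -76 (k = -72 - 4 = -76)
A = -56 (A = -76 + 20 = -56)
S(-5)*A - 63 = 4*(-56) - 63 = -224 - 63 = -287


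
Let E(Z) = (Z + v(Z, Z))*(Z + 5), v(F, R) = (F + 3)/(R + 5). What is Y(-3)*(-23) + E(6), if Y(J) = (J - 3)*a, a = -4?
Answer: -477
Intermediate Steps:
Y(J) = 12 - 4*J (Y(J) = (J - 3)*(-4) = (-3 + J)*(-4) = 12 - 4*J)
v(F, R) = (3 + F)/(5 + R)
E(Z) = (5 + Z)*(Z + (3 + Z)/(5 + Z)) (E(Z) = (Z + (3 + Z)/(5 + Z))*(Z + 5) = (Z + (3 + Z)/(5 + Z))*(5 + Z) = (5 + Z)*(Z + (3 + Z)/(5 + Z)))
Y(-3)*(-23) + E(6) = (12 - 4*(-3))*(-23) + (3 + 6² + 6*6) = (12 + 12)*(-23) + (3 + 36 + 36) = 24*(-23) + 75 = -552 + 75 = -477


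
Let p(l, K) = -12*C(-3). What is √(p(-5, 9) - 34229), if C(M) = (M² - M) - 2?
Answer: 7*I*√701 ≈ 185.33*I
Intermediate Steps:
C(M) = -2 + M² - M
p(l, K) = -120 (p(l, K) = -12*(-2 + (-3)² - 1*(-3)) = -12*(-2 + 9 + 3) = -12*10 = -120)
√(p(-5, 9) - 34229) = √(-120 - 34229) = √(-34349) = 7*I*√701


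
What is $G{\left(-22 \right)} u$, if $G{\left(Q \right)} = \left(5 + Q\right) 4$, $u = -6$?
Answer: $408$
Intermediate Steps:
$G{\left(Q \right)} = 20 + 4 Q$
$G{\left(-22 \right)} u = \left(20 + 4 \left(-22\right)\right) \left(-6\right) = \left(20 - 88\right) \left(-6\right) = \left(-68\right) \left(-6\right) = 408$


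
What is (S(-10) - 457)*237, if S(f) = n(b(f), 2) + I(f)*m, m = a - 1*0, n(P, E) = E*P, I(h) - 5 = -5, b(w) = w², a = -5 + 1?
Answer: -60909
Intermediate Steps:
a = -4
I(h) = 0 (I(h) = 5 - 5 = 0)
m = -4 (m = -4 - 1*0 = -4 + 0 = -4)
S(f) = 2*f² (S(f) = 2*f² + 0*(-4) = 2*f² + 0 = 2*f²)
(S(-10) - 457)*237 = (2*(-10)² - 457)*237 = (2*100 - 457)*237 = (200 - 457)*237 = -257*237 = -60909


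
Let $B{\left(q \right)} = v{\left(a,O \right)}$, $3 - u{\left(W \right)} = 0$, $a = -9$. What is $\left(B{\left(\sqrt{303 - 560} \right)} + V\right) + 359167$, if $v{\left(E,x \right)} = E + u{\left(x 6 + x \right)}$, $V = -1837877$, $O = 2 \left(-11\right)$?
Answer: $-1478716$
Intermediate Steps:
$O = -22$
$u{\left(W \right)} = 3$ ($u{\left(W \right)} = 3 - 0 = 3 + 0 = 3$)
$v{\left(E,x \right)} = 3 + E$ ($v{\left(E,x \right)} = E + 3 = 3 + E$)
$B{\left(q \right)} = -6$ ($B{\left(q \right)} = 3 - 9 = -6$)
$\left(B{\left(\sqrt{303 - 560} \right)} + V\right) + 359167 = \left(-6 - 1837877\right) + 359167 = -1837883 + 359167 = -1478716$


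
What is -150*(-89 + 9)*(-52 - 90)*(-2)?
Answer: 3408000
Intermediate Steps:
-150*(-89 + 9)*(-52 - 90)*(-2) = -(-12000)*(-142)*(-2) = -150*11360*(-2) = -1704000*(-2) = 3408000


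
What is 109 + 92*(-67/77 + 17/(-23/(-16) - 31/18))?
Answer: -17250243/3157 ≈ -5464.1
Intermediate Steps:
109 + 92*(-67/77 + 17/(-23/(-16) - 31/18)) = 109 + 92*(-67*1/77 + 17/(-23*(-1/16) - 31*1/18)) = 109 + 92*(-67/77 + 17/(23/16 - 31/18)) = 109 + 92*(-67/77 + 17/(-41/144)) = 109 + 92*(-67/77 + 17*(-144/41)) = 109 + 92*(-67/77 - 2448/41) = 109 + 92*(-191243/3157) = 109 - 17594356/3157 = -17250243/3157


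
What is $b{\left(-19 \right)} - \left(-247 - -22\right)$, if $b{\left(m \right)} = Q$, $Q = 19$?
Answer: $244$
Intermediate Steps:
$b{\left(m \right)} = 19$
$b{\left(-19 \right)} - \left(-247 - -22\right) = 19 - \left(-247 - -22\right) = 19 - \left(-247 + 22\right) = 19 - -225 = 19 + 225 = 244$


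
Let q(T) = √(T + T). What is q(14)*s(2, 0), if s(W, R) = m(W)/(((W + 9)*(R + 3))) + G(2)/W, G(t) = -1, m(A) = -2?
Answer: -37*√7/33 ≈ -2.9664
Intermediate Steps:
q(T) = √2*√T (q(T) = √(2*T) = √2*√T)
s(W, R) = -1/W - 2/((3 + R)*(9 + W)) (s(W, R) = -2*1/((R + 3)*(W + 9)) - 1/W = -2*1/((3 + R)*(9 + W)) - 1/W = -2/((3 + R)*(9 + W)) - 1/W = -1/W - 2/((3 + R)*(9 + W)))
q(14)*s(2, 0) = (√2*√14)*((-27 - 9*0 - 5*2 - 1*0*2)/(2*(27 + 3*2 + 9*0 + 0*2))) = (2*√7)*((-27 + 0 - 10 + 0)/(2*(27 + 6 + 0 + 0))) = (2*√7)*((½)*(-37)/33) = (2*√7)*((½)*(1/33)*(-37)) = (2*√7)*(-37/66) = -37*√7/33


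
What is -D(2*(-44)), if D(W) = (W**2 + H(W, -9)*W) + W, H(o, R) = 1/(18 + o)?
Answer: -268004/35 ≈ -7657.3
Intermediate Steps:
D(W) = W + W**2 + W/(18 + W) (D(W) = (W**2 + W/(18 + W)) + W = W + W**2 + W/(18 + W))
-D(2*(-44)) = -2*(-44)*(1 + (1 + 2*(-44))*(18 + 2*(-44)))/(18 + 2*(-44)) = -(-88)*(1 + (1 - 88)*(18 - 88))/(18 - 88) = -(-88)*(1 - 87*(-70))/(-70) = -(-88)*(-1)*(1 + 6090)/70 = -(-88)*(-1)*6091/70 = -1*268004/35 = -268004/35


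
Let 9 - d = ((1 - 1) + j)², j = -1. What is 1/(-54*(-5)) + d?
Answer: 2161/270 ≈ 8.0037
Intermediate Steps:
d = 8 (d = 9 - ((1 - 1) - 1)² = 9 - (0 - 1)² = 9 - 1*(-1)² = 9 - 1*1 = 9 - 1 = 8)
1/(-54*(-5)) + d = 1/(-54*(-5)) + 8 = 1/270 + 8 = 2161/270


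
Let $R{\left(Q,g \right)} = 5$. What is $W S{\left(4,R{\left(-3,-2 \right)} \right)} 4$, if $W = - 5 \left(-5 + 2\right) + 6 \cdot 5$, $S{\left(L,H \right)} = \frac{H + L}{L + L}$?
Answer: $\frac{405}{2} \approx 202.5$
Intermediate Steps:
$S{\left(L,H \right)} = \frac{H + L}{2 L}$
$W = 45$ ($W = \left(-5\right) \left(-3\right) + 30 = 15 + 30 = 45$)
$W S{\left(4,R{\left(-3,-2 \right)} \right)} 4 = 45 \frac{5 + 4}{2 \cdot 4} \cdot 4 = 45 \cdot \frac{1}{2} \cdot \frac{1}{4} \cdot 9 \cdot 4 = 45 \cdot \frac{9}{8} \cdot 4 = \frac{405}{8} \cdot 4 = \frac{405}{2}$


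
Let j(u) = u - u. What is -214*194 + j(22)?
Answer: -41516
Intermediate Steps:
j(u) = 0
-214*194 + j(22) = -214*194 + 0 = -41516 + 0 = -41516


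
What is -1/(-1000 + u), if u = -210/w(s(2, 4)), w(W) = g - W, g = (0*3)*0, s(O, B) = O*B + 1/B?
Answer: 11/10720 ≈ 0.0010261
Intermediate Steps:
s(O, B) = 1/B + B*O (s(O, B) = B*O + 1/B = 1/B + B*O)
g = 0 (g = 0*0 = 0)
w(W) = -W (w(W) = 0 - W = -W)
u = 280/11 (u = -210*(-1/(1/4 + 4*2)) = -210*(-1/(¼ + 8)) = -210/((-1*33/4)) = -210/(-33/4) = -210*(-4/33) = 280/11 ≈ 25.455)
-1/(-1000 + u) = -1/(-1000 + 280/11) = -1/(-10720/11) = -1*(-11/10720) = 11/10720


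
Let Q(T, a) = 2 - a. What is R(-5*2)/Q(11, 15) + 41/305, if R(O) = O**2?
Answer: -29967/3965 ≈ -7.5579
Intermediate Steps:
R(-5*2)/Q(11, 15) + 41/305 = (-5*2)**2/(2 - 1*15) + 41/305 = (-10)**2/(2 - 15) + 41*(1/305) = 100/(-13) + 41/305 = 100*(-1/13) + 41/305 = -100/13 + 41/305 = -29967/3965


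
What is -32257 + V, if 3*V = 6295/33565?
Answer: -649622464/20139 ≈ -32257.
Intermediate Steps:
V = 1259/20139 (V = (6295/33565)/3 = (6295*(1/33565))/3 = (⅓)*(1259/6713) = 1259/20139 ≈ 0.062515)
-32257 + V = -32257 + 1259/20139 = -649622464/20139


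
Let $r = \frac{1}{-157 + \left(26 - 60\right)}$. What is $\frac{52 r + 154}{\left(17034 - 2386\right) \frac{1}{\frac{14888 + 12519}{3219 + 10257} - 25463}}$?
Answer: $- \frac{5037226993061}{18851360784} \approx -267.21$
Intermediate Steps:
$r = - \frac{1}{191}$ ($r = \frac{1}{-157 + \left(26 - 60\right)} = \frac{1}{-157 - 34} = \frac{1}{-191} = - \frac{1}{191} \approx -0.0052356$)
$\frac{52 r + 154}{\left(17034 - 2386\right) \frac{1}{\frac{14888 + 12519}{3219 + 10257} - 25463}} = \frac{52 \left(- \frac{1}{191}\right) + 154}{\left(17034 - 2386\right) \frac{1}{\frac{14888 + 12519}{3219 + 10257} - 25463}} = \frac{- \frac{52}{191} + 154}{14648 \frac{1}{\frac{27407}{13476} - 25463}} = \frac{29362}{191 \frac{14648}{27407 \cdot \frac{1}{13476} - 25463}} = \frac{29362}{191 \frac{14648}{\frac{27407}{13476} - 25463}} = \frac{29362}{191 \frac{14648}{- \frac{343111981}{13476}}} = \frac{29362}{191 \cdot 14648 \left(- \frac{13476}{343111981}\right)} = \frac{29362}{191 \left(- \frac{197396448}{343111981}\right)} = \frac{29362}{191} \left(- \frac{343111981}{197396448}\right) = - \frac{5037226993061}{18851360784}$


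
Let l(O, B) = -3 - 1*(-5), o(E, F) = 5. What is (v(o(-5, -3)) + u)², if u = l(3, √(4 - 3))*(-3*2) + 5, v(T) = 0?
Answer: 49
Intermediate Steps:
l(O, B) = 2 (l(O, B) = -3 + 5 = 2)
u = -7 (u = 2*(-3*2) + 5 = 2*(-6) + 5 = -12 + 5 = -7)
(v(o(-5, -3)) + u)² = (0 - 7)² = (-7)² = 49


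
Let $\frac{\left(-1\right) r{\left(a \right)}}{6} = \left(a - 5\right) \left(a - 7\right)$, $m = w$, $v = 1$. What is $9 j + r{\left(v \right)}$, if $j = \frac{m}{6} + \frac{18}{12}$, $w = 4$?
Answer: $- \frac{249}{2} \approx -124.5$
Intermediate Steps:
$m = 4$
$r{\left(a \right)} = - 6 \left(-7 + a\right) \left(-5 + a\right)$ ($r{\left(a \right)} = - 6 \left(a - 5\right) \left(a - 7\right) = - 6 \left(-5 + a\right) \left(-7 + a\right) = - 6 \left(-7 + a\right) \left(-5 + a\right)$)
$j = \frac{13}{6}$ ($j = \frac{4}{6} + \frac{18}{12} = 4 \cdot \frac{1}{6} + 18 \cdot \frac{1}{12} = \frac{2}{3} + \frac{3}{2} = \frac{13}{6} \approx 2.1667$)
$9 j + r{\left(v \right)} = 9 \cdot \frac{13}{6} - \left(138 + 6\right) = \frac{39}{2} - 144 = - \frac{249}{2}$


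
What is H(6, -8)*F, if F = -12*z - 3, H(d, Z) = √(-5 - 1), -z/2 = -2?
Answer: -51*I*√6 ≈ -124.92*I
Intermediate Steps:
z = 4 (z = -2*(-2) = 4)
H(d, Z) = I*√6 (H(d, Z) = √(-6) = I*√6)
F = -51 (F = -12*4 - 3 = -48 - 3 = -51)
H(6, -8)*F = (I*√6)*(-51) = -51*I*√6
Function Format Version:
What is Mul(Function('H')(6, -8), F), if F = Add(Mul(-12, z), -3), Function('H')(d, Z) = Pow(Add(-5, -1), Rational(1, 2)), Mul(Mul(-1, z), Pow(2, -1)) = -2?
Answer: Mul(-51, I, Pow(6, Rational(1, 2))) ≈ Mul(-124.92, I)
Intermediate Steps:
z = 4 (z = Mul(-2, -2) = 4)
Function('H')(d, Z) = Mul(I, Pow(6, Rational(1, 2))) (Function('H')(d, Z) = Pow(-6, Rational(1, 2)) = Mul(I, Pow(6, Rational(1, 2))))
F = -51 (F = Add(Mul(-12, 4), -3) = Add(-48, -3) = -51)
Mul(Function('H')(6, -8), F) = Mul(Mul(I, Pow(6, Rational(1, 2))), -51) = Mul(-51, I, Pow(6, Rational(1, 2)))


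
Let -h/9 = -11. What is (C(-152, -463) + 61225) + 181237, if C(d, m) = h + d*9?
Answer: 241193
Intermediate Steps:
h = 99 (h = -9*(-11) = 99)
C(d, m) = 99 + 9*d (C(d, m) = 99 + d*9 = 99 + 9*d)
(C(-152, -463) + 61225) + 181237 = ((99 + 9*(-152)) + 61225) + 181237 = ((99 - 1368) + 61225) + 181237 = (-1269 + 61225) + 181237 = 59956 + 181237 = 241193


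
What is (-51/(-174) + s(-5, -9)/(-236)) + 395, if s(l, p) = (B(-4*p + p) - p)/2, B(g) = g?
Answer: 676216/1711 ≈ 395.22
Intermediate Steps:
s(l, p) = -2*p (s(l, p) = ((-4*p + p) - p)/2 = (-3*p - p)*(½) = -4*p*(½) = -2*p)
(-51/(-174) + s(-5, -9)/(-236)) + 395 = (-51/(-174) - 2*(-9)/(-236)) + 395 = (-51*(-1/174) + 18*(-1/236)) + 395 = (17/58 - 9/118) + 395 = 371/1711 + 395 = 676216/1711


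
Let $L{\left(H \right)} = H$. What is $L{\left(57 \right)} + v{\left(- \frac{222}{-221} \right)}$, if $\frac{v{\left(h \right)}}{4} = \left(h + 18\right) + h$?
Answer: $\frac{30285}{221} \approx 137.04$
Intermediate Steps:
$v{\left(h \right)} = 72 + 8 h$ ($v{\left(h \right)} = 4 \left(\left(h + 18\right) + h\right) = 4 \left(\left(18 + h\right) + h\right) = 4 \left(18 + 2 h\right) = 72 + 8 h$)
$L{\left(57 \right)} + v{\left(- \frac{222}{-221} \right)} = 57 + \left(72 + 8 \left(- \frac{222}{-221}\right)\right) = 57 + \left(72 + 8 \left(\left(-222\right) \left(- \frac{1}{221}\right)\right)\right) = 57 + \left(72 + 8 \cdot \frac{222}{221}\right) = 57 + \left(72 + \frac{1776}{221}\right) = 57 + \frac{17688}{221} = \frac{30285}{221}$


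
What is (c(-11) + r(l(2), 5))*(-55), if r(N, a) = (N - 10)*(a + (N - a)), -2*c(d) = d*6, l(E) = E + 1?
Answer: -660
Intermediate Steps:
l(E) = 1 + E
c(d) = -3*d (c(d) = -d*6/2 = -3*d)
r(N, a) = N*(-10 + N) (r(N, a) = (-10 + N)*N = N*(-10 + N))
(c(-11) + r(l(2), 5))*(-55) = (-3*(-11) + (1 + 2)*(-10 + (1 + 2)))*(-55) = (33 + 3*(-10 + 3))*(-55) = (33 + 3*(-7))*(-55) = (33 - 21)*(-55) = 12*(-55) = -660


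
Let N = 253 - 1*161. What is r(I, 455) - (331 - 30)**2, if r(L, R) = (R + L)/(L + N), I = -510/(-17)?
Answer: -11052837/122 ≈ -90597.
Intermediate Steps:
N = 92 (N = 253 - 161 = 92)
I = 30 (I = -510*(-1/17) = 30)
r(L, R) = (L + R)/(92 + L) (r(L, R) = (R + L)/(L + 92) = (L + R)/(92 + L))
r(I, 455) - (331 - 30)**2 = (30 + 455)/(92 + 30) - (331 - 30)**2 = 485/122 - 1*301**2 = (1/122)*485 - 1*90601 = 485/122 - 90601 = -11052837/122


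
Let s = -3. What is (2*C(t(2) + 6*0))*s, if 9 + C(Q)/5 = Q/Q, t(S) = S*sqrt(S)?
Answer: 240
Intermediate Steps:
t(S) = S**(3/2)
C(Q) = -40 (C(Q) = -45 + 5*(Q/Q) = -45 + 5*1 = -45 + 5 = -40)
(2*C(t(2) + 6*0))*s = (2*(-40))*(-3) = -80*(-3) = 240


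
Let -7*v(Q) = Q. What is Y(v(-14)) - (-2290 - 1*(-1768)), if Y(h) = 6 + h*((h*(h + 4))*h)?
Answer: 576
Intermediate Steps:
v(Q) = -Q/7
Y(h) = 6 + h**3*(4 + h) (Y(h) = 6 + h*((h*(4 + h))*h) = 6 + h*(h**2*(4 + h)) = 6 + h**3*(4 + h))
Y(v(-14)) - (-2290 - 1*(-1768)) = (6 + (-1/7*(-14))**4 + 4*(-1/7*(-14))**3) - (-2290 - 1*(-1768)) = (6 + 2**4 + 4*2**3) - (-2290 + 1768) = (6 + 16 + 4*8) - 1*(-522) = (6 + 16 + 32) + 522 = 54 + 522 = 576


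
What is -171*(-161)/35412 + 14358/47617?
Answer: 606463041/562071068 ≈ 1.0790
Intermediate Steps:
-171*(-161)/35412 + 14358/47617 = 27531*(1/35412) + 14358*(1/47617) = 9177/11804 + 14358/47617 = 606463041/562071068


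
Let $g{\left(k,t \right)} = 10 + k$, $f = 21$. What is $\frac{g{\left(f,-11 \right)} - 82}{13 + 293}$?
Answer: $- \frac{1}{6} \approx -0.16667$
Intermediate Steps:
$\frac{g{\left(f,-11 \right)} - 82}{13 + 293} = \frac{\left(10 + 21\right) - 82}{13 + 293} = \frac{31 - 82}{306} = \left(-51\right) \frac{1}{306} = - \frac{1}{6}$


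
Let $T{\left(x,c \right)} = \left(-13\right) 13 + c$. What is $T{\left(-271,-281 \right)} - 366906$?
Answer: $-367356$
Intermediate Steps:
$T{\left(x,c \right)} = -169 + c$
$T{\left(-271,-281 \right)} - 366906 = \left(-169 - 281\right) - 366906 = -450 - 366906 = -367356$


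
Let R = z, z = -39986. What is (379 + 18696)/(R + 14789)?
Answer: -19075/25197 ≈ -0.75703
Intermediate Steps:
R = -39986
(379 + 18696)/(R + 14789) = (379 + 18696)/(-39986 + 14789) = 19075/(-25197) = 19075*(-1/25197) = -19075/25197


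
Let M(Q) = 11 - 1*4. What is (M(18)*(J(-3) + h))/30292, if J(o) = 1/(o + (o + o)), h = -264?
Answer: -16639/272628 ≈ -0.061032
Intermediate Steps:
M(Q) = 7 (M(Q) = 11 - 4 = 7)
J(o) = 1/(3*o) (J(o) = 1/(o + 2*o) = 1/(3*o))
(M(18)*(J(-3) + h))/30292 = (7*((⅓)/(-3) - 264))/30292 = (7*((⅓)*(-⅓) - 264))*(1/30292) = (7*(-⅑ - 264))*(1/30292) = (7*(-2377/9))*(1/30292) = -16639/9*1/30292 = -16639/272628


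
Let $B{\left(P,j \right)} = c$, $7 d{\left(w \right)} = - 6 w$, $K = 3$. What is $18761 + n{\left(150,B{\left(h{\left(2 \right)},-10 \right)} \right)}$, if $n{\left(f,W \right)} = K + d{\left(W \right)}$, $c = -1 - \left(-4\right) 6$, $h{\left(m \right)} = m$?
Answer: $\frac{131210}{7} \approx 18744.0$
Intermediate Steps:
$d{\left(w \right)} = - \frac{6 w}{7}$ ($d{\left(w \right)} = \frac{\left(-6\right) w}{7} = - \frac{6 w}{7}$)
$c = 23$ ($c = -1 - -24 = -1 + 24 = 23$)
$B{\left(P,j \right)} = 23$
$n{\left(f,W \right)} = 3 - \frac{6 W}{7}$
$18761 + n{\left(150,B{\left(h{\left(2 \right)},-10 \right)} \right)} = 18761 + \left(3 - \frac{138}{7}\right) = 18761 - \frac{117}{7} = \frac{131210}{7}$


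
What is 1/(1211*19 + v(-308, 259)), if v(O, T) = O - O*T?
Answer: 1/102473 ≈ 9.7587e-6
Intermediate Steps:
v(O, T) = O - O*T
1/(1211*19 + v(-308, 259)) = 1/(1211*19 - 308*(1 - 1*259)) = 1/(23009 - 308*(1 - 259)) = 1/(23009 - 308*(-258)) = 1/(23009 + 79464) = 1/102473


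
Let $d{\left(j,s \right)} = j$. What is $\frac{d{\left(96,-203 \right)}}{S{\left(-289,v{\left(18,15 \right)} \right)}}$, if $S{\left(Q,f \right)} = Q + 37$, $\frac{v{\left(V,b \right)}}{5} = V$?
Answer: $- \frac{8}{21} \approx -0.38095$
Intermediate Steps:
$v{\left(V,b \right)} = 5 V$
$S{\left(Q,f \right)} = 37 + Q$
$\frac{d{\left(96,-203 \right)}}{S{\left(-289,v{\left(18,15 \right)} \right)}} = \frac{96}{37 - 289} = \frac{96}{-252} = 96 \left(- \frac{1}{252}\right) = - \frac{8}{21}$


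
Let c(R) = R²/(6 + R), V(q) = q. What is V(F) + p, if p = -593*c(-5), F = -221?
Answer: -15046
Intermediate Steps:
c(R) = R²/(6 + R)
p = -14825 (p = -593*(-5)²/(6 - 5) = -14825/1 = -14825 ≈ -14825.)
V(F) + p = -221 - 14825 = -15046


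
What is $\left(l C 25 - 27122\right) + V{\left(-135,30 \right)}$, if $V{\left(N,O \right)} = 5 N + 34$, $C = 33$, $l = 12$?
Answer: $-17863$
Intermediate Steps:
$V{\left(N,O \right)} = 34 + 5 N$
$\left(l C 25 - 27122\right) + V{\left(-135,30 \right)} = \left(12 \cdot 33 \cdot 25 - 27122\right) + \left(34 + 5 \left(-135\right)\right) = \left(396 \cdot 25 - 27122\right) + \left(34 - 675\right) = \left(9900 - 27122\right) - 641 = -17222 - 641 = -17863$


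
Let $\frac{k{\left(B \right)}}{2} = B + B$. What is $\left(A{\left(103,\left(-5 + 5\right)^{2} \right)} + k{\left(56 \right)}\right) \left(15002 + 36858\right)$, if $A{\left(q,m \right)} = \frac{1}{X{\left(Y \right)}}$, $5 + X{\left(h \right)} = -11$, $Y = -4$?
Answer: $\frac{46453595}{4} \approx 1.1613 \cdot 10^{7}$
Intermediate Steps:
$X{\left(h \right)} = -16$ ($X{\left(h \right)} = -5 - 11 = -16$)
$k{\left(B \right)} = 4 B$ ($k{\left(B \right)} = 2 \left(B + B\right) = 2 \cdot 2 B = 4 B$)
$A{\left(q,m \right)} = - \frac{1}{16}$ ($A{\left(q,m \right)} = \frac{1}{-16} = - \frac{1}{16}$)
$\left(A{\left(103,\left(-5 + 5\right)^{2} \right)} + k{\left(56 \right)}\right) \left(15002 + 36858\right) = \left(- \frac{1}{16} + 4 \cdot 56\right) \left(15002 + 36858\right) = \left(- \frac{1}{16} + 224\right) 51860 = \frac{3583}{16} \cdot 51860 = \frac{46453595}{4}$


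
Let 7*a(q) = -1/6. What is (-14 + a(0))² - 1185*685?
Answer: -1431535979/1764 ≈ -8.1153e+5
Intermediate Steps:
a(q) = -1/42 (a(q) = (-1/6)/7 = (-1*⅙)/7 = (⅐)*(-⅙) = -1/42)
(-14 + a(0))² - 1185*685 = (-14 - 1/42)² - 1185*685 = (-589/42)² - 811725 = 346921/1764 - 811725 = -1431535979/1764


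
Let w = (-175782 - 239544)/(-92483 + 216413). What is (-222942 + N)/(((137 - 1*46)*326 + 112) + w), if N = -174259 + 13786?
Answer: -7919436825/614995369 ≈ -12.877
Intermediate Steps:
w = -69221/20655 (w = -415326/123930 = -415326*1/123930 = -69221/20655 ≈ -3.3513)
N = -160473
(-222942 + N)/(((137 - 1*46)*326 + 112) + w) = (-222942 - 160473)/(((137 - 1*46)*326 + 112) - 69221/20655) = -383415/(((137 - 46)*326 + 112) - 69221/20655) = -383415/((91*326 + 112) - 69221/20655) = -383415/((29666 + 112) - 69221/20655) = -383415/(29778 - 69221/20655) = -383415/614995369/20655 = -383415*20655/614995369 = -7919436825/614995369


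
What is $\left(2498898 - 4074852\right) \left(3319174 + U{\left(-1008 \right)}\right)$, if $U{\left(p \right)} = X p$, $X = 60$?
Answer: $-5135551844076$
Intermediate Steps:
$U{\left(p \right)} = 60 p$
$\left(2498898 - 4074852\right) \left(3319174 + U{\left(-1008 \right)}\right) = \left(2498898 - 4074852\right) \left(3319174 + 60 \left(-1008\right)\right) = - 1575954 \left(3319174 - 60480\right) = \left(-1575954\right) 3258694 = -5135551844076$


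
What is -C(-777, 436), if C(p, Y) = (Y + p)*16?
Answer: 5456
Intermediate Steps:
C(p, Y) = 16*Y + 16*p
-C(-777, 436) = -(16*436 + 16*(-777)) = -(6976 - 12432) = -1*(-5456) = 5456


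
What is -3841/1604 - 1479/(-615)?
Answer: 3367/328820 ≈ 0.010240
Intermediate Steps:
-3841/1604 - 1479/(-615) = -3841*1/1604 - 1479*(-1/615) = -3841/1604 + 493/205 = 3367/328820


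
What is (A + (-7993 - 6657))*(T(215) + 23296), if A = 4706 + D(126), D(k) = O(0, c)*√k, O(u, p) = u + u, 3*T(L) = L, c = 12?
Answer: -697104232/3 ≈ -2.3237e+8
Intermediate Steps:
T(L) = L/3
O(u, p) = 2*u
D(k) = 0 (D(k) = (2*0)*√k = 0*√k = 0)
A = 4706 (A = 4706 + 0 = 4706)
(A + (-7993 - 6657))*(T(215) + 23296) = (4706 + (-7993 - 6657))*((⅓)*215 + 23296) = (4706 - 14650)*(215/3 + 23296) = -9944*70103/3 = -697104232/3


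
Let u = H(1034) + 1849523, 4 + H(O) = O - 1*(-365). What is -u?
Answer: -1850918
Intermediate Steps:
H(O) = 361 + O (H(O) = -4 + (O - 1*(-365)) = -4 + (O + 365) = -4 + (365 + O) = 361 + O)
u = 1850918 (u = (361 + 1034) + 1849523 = 1395 + 1849523 = 1850918)
-u = -1*1850918 = -1850918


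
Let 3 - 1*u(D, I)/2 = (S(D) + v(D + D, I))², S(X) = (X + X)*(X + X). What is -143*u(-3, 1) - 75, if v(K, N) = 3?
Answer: 434073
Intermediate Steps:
S(X) = 4*X² (S(X) = (2*X)*(2*X) = 4*X²)
u(D, I) = 6 - 2*(3 + 4*D²)² (u(D, I) = 6 - 2*(4*D² + 3)² = 6 - 2*(3 + 4*D²)²)
-143*u(-3, 1) - 75 = -143*(6 - 2*(3 + 4*(-3)²)²) - 75 = -143*(6 - 2*(3 + 4*9)²) - 75 = -143*(6 - 2*(3 + 36)²) - 75 = -143*(6 - 2*39²) - 75 = -143*(6 - 2*1521) - 75 = -143*(6 - 3042) - 75 = -143*(-3036) - 75 = 434148 - 75 = 434073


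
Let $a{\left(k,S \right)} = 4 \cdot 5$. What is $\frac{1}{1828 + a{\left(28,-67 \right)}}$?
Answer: $\frac{1}{1848} \approx 0.00054113$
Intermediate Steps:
$a{\left(k,S \right)} = 20$
$\frac{1}{1828 + a{\left(28,-67 \right)}} = \frac{1}{1828 + 20} = \frac{1}{1848}$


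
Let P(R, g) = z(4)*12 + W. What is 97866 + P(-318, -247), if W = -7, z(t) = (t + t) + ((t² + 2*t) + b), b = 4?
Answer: 98291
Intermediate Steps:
z(t) = 4 + t² + 4*t (z(t) = (t + t) + ((t² + 2*t) + 4) = 2*t + (4 + t² + 2*t) = 4 + t² + 4*t)
P(R, g) = 425 (P(R, g) = (4 + 4² + 4*4)*12 - 7 = (4 + 16 + 16)*12 - 7 = 36*12 - 7 = 432 - 7 = 425)
97866 + P(-318, -247) = 97866 + 425 = 98291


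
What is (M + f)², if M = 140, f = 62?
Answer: 40804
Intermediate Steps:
(M + f)² = (140 + 62)² = 202² = 40804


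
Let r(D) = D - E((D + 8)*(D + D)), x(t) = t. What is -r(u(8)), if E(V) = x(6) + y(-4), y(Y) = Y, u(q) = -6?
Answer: 8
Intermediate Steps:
E(V) = 2 (E(V) = 6 - 4 = 2)
r(D) = -2 + D (r(D) = D - 1*2 = D - 2 = -2 + D)
-r(u(8)) = -(-2 - 6) = -1*(-8) = 8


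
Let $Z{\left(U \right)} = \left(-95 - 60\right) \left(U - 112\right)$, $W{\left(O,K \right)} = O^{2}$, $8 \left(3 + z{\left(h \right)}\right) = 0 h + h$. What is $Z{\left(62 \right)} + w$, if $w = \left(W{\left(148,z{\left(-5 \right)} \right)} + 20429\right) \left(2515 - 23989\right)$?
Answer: $-909051092$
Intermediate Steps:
$z{\left(h \right)} = -3 + \frac{h}{8}$ ($z{\left(h \right)} = -3 + \frac{0 h + h}{8} = -3 + \frac{0 + h}{8} = -3 + \frac{h}{8}$)
$Z{\left(U \right)} = 17360 - 155 U$ ($Z{\left(U \right)} = - 155 \left(-112 + U\right) = 17360 - 155 U$)
$w = -909058842$ ($w = \left(148^{2} + 20429\right) \left(2515 - 23989\right) = \left(21904 + 20429\right) \left(-21474\right) = 42333 \left(-21474\right) = -909058842$)
$Z{\left(62 \right)} + w = \left(17360 - 9610\right) - 909058842 = 7750 - 909058842 = -909051092$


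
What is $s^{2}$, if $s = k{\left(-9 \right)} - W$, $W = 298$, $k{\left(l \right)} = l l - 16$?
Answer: $54289$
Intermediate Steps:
$k{\left(l \right)} = -16 + l^{2}$ ($k{\left(l \right)} = l^{2} - 16 = -16 + l^{2}$)
$s = -233$ ($s = \left(-16 + \left(-9\right)^{2}\right) - 298 = \left(-16 + 81\right) - 298 = 65 - 298 = -233$)
$s^{2} = \left(-233\right)^{2} = 54289$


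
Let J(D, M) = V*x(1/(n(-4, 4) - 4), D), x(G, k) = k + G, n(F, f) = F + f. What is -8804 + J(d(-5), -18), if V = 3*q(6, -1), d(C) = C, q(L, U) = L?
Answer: -17797/2 ≈ -8898.5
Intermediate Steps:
x(G, k) = G + k
V = 18 (V = 3*6 = 18)
J(D, M) = -9/2 + 18*D (J(D, M) = 18*(1/((-4 + 4) - 4) + D) = 18*(1/(0 - 4) + D) = 18*(1/(-4) + D) = 18*(-1/4 + D) = -9/2 + 18*D)
-8804 + J(d(-5), -18) = -8804 + (-9/2 + 18*(-5)) = -8804 + (-9/2 - 90) = -8804 - 189/2 = -17797/2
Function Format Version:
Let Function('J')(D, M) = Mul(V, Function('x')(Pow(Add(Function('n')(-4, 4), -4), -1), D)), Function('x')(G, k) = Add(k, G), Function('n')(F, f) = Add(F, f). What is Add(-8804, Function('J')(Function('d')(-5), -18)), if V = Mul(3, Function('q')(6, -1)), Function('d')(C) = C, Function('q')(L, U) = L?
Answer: Rational(-17797, 2) ≈ -8898.5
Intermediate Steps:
Function('x')(G, k) = Add(G, k)
V = 18 (V = Mul(3, 6) = 18)
Function('J')(D, M) = Add(Rational(-9, 2), Mul(18, D)) (Function('J')(D, M) = Mul(18, Add(Pow(Add(Add(-4, 4), -4), -1), D)) = Mul(18, Add(Pow(Add(0, -4), -1), D)) = Mul(18, Add(Pow(-4, -1), D)) = Mul(18, Add(Rational(-1, 4), D)) = Add(Rational(-9, 2), Mul(18, D)))
Add(-8804, Function('J')(Function('d')(-5), -18)) = Add(-8804, Add(Rational(-9, 2), Mul(18, -5))) = Add(-8804, Add(Rational(-9, 2), -90)) = Add(-8804, Rational(-189, 2)) = Rational(-17797, 2)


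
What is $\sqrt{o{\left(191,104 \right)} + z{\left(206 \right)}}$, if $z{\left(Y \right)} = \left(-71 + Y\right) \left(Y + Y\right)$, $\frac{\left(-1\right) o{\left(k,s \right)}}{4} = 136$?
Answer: $14 \sqrt{281} \approx 234.68$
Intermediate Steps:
$o{\left(k,s \right)} = -544$ ($o{\left(k,s \right)} = \left(-4\right) 136 = -544$)
$z{\left(Y \right)} = 2 Y \left(-71 + Y\right)$ ($z{\left(Y \right)} = \left(-71 + Y\right) 2 Y = 2 Y \left(-71 + Y\right)$)
$\sqrt{o{\left(191,104 \right)} + z{\left(206 \right)}} = \sqrt{-544 + 2 \cdot 206 \left(-71 + 206\right)} = \sqrt{-544 + 2 \cdot 206 \cdot 135} = \sqrt{-544 + 55620} = \sqrt{55076} = 14 \sqrt{281}$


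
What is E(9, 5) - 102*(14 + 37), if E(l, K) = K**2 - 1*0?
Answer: -5177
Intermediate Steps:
E(l, K) = K**2 (E(l, K) = K**2 + 0 = K**2)
E(9, 5) - 102*(14 + 37) = 5**2 - 102*(14 + 37) = 25 - 102*51 = 25 - 5202 = -5177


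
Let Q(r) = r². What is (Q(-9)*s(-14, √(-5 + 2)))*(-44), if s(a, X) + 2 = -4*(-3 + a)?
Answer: -235224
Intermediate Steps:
s(a, X) = 10 - 4*a (s(a, X) = -2 - 4*(-3 + a) = -2 + (12 - 4*a) = 10 - 4*a)
(Q(-9)*s(-14, √(-5 + 2)))*(-44) = ((-9)²*(10 - 4*(-14)))*(-44) = (81*(10 + 56))*(-44) = (81*66)*(-44) = 5346*(-44) = -235224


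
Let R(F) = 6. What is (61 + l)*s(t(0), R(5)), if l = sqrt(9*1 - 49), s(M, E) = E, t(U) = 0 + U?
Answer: 366 + 12*I*sqrt(10) ≈ 366.0 + 37.947*I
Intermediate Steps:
t(U) = U
l = 2*I*sqrt(10) (l = sqrt(9 - 49) = sqrt(-40) = 2*I*sqrt(10) ≈ 6.3246*I)
(61 + l)*s(t(0), R(5)) = (61 + 2*I*sqrt(10))*6 = 366 + 12*I*sqrt(10)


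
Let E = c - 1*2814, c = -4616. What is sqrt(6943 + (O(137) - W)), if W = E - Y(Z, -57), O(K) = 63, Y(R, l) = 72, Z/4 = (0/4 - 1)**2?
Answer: 6*sqrt(403) ≈ 120.45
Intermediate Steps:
Z = 4 (Z = 4*(0/4 - 1)**2 = 4*(0*(1/4) - 1)**2 = 4*(0 - 1)**2 = 4*(-1)**2 = 4*1 = 4)
E = -7430 (E = -4616 - 1*2814 = -4616 - 2814 = -7430)
W = -7502 (W = -7430 - 1*72 = -7430 - 72 = -7502)
sqrt(6943 + (O(137) - W)) = sqrt(6943 + (63 - 1*(-7502))) = sqrt(6943 + (63 + 7502)) = sqrt(6943 + 7565) = sqrt(14508) = 6*sqrt(403)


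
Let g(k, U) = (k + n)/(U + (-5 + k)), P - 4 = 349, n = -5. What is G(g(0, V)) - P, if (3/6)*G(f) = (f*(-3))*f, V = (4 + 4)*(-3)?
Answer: -297023/841 ≈ -353.18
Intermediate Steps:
P = 353 (P = 4 + 349 = 353)
V = -24 (V = 8*(-3) = -24)
g(k, U) = (-5 + k)/(-5 + U + k) (g(k, U) = (k - 5)/(U + (-5 + k)) = (-5 + k)/(-5 + U + k))
G(f) = -6*f**2 (G(f) = 2*((f*(-3))*f) = 2*((-3*f)*f) = 2*(-3*f**2) = -6*f**2)
G(g(0, V)) - P = -6*(-5 + 0)**2/(-5 - 24 + 0)**2 - 1*353 = -6*(-5/(-29))**2 - 353 = -6*(-1/29*(-5))**2 - 353 = -6*(5/29)**2 - 353 = -6*25/841 - 353 = -150/841 - 353 = -297023/841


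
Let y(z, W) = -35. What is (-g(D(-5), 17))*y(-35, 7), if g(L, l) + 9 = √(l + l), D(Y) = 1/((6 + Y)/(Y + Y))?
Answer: -315 + 35*√34 ≈ -110.92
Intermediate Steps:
D(Y) = 2*Y/(6 + Y) (D(Y) = 1/((6 + Y)/((2*Y))) = 1/((6 + Y)*(1/(2*Y))) = 1/((6 + Y)/(2*Y)) = 2*Y/(6 + Y))
g(L, l) = -9 + √2*√l (g(L, l) = -9 + √(l + l) = -9 + √(2*l) = -9 + √2*√l)
(-g(D(-5), 17))*y(-35, 7) = -(-9 + √2*√17)*(-35) = -(-9 + √34)*(-35) = (9 - √34)*(-35) = -315 + 35*√34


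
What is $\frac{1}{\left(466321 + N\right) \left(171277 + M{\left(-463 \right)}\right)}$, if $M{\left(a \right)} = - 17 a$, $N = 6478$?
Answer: $\frac{1}{84700995252} \approx 1.1806 \cdot 10^{-11}$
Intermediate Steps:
$\frac{1}{\left(466321 + N\right) \left(171277 + M{\left(-463 \right)}\right)} = \frac{1}{\left(466321 + 6478\right) \left(171277 - -7871\right)} = \frac{1}{472799 \left(171277 + 7871\right)} = \frac{1}{472799 \cdot 179148} = \frac{1}{84700995252}$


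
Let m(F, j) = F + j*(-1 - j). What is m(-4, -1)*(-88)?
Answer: 352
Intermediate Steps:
m(-4, -1)*(-88) = (-4 - 1*(-1) - 1*(-1)²)*(-88) = (-4 + 1 - 1*1)*(-88) = (-4 + 1 - 1)*(-88) = -4*(-88) = 352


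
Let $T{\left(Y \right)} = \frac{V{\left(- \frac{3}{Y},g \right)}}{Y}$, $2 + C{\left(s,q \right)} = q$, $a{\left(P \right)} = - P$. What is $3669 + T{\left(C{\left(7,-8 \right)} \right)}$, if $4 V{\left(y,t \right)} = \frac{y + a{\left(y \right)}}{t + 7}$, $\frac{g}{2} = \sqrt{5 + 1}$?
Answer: $3669$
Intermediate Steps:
$C{\left(s,q \right)} = -2 + q$
$g = 2 \sqrt{6}$ ($g = 2 \sqrt{5 + 1} = 2 \sqrt{6} \approx 4.899$)
$V{\left(y,t \right)} = 0$ ($V{\left(y,t \right)} = \frac{\left(y - y\right) \frac{1}{t + 7}}{4} = \frac{0 \frac{1}{7 + t}}{4} = \frac{1}{4} \cdot 0 = 0$)
$T{\left(Y \right)} = 0$ ($T{\left(Y \right)} = \frac{0}{Y} = 0$)
$3669 + T{\left(C{\left(7,-8 \right)} \right)} = 3669 + 0 = 3669$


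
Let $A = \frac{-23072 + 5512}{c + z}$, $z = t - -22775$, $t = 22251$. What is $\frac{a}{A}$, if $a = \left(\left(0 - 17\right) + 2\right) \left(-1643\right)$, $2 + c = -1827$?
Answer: $- \frac{212918013}{3512} \approx -60626.0$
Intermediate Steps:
$c = -1829$ ($c = -2 - 1827 = -1829$)
$z = 45026$ ($z = 22251 - -22775 = 22251 + 22775 = 45026$)
$a = 24645$ ($a = \left(-17 + 2\right) \left(-1643\right) = \left(-15\right) \left(-1643\right) = 24645$)
$A = - \frac{17560}{43197}$ ($A = \frac{-23072 + 5512}{-1829 + 45026} = - \frac{17560}{43197} \approx -0.40651$)
$\frac{a}{A} = \frac{24645}{- \frac{17560}{43197}} = 24645 \left(- \frac{43197}{17560}\right) = - \frac{212918013}{3512}$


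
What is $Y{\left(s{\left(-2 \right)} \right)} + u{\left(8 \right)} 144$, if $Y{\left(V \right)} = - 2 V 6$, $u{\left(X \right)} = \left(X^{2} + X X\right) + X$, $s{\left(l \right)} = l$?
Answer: $19608$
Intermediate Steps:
$u{\left(X \right)} = X + 2 X^{2}$ ($u{\left(X \right)} = \left(X^{2} + X^{2}\right) + X = 2 X^{2} + X = X + 2 X^{2}$)
$Y{\left(V \right)} = - 12 V$
$Y{\left(s{\left(-2 \right)} \right)} + u{\left(8 \right)} 144 = \left(-12\right) \left(-2\right) + 8 \left(1 + 2 \cdot 8\right) 144 = 24 + 8 \left(1 + 16\right) 144 = 24 + 8 \cdot 17 \cdot 144 = 24 + 136 \cdot 144 = 24 + 19584 = 19608$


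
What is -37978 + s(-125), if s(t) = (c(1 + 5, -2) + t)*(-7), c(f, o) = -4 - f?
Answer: -37033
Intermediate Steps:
s(t) = 70 - 7*t (s(t) = ((-4 - (1 + 5)) + t)*(-7) = ((-4 - 1*6) + t)*(-7) = ((-4 - 6) + t)*(-7) = (-10 + t)*(-7) = 70 - 7*t)
-37978 + s(-125) = -37978 + (70 - 7*(-125)) = -37978 + (70 + 875) = -37978 + 945 = -37033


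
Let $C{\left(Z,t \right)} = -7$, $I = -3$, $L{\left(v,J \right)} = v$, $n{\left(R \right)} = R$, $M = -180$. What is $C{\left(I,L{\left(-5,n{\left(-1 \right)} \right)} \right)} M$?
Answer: $1260$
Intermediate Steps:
$C{\left(I,L{\left(-5,n{\left(-1 \right)} \right)} \right)} M = \left(-7\right) \left(-180\right) = 1260$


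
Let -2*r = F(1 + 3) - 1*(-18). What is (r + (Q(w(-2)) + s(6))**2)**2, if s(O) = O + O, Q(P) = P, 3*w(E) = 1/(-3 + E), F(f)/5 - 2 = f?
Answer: 709742881/50625 ≈ 14020.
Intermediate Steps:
F(f) = 10 + 5*f
w(E) = 1/(3*(-3 + E))
r = -24 (r = -((10 + 5*(1 + 3)) - 1*(-18))/2 = -((10 + 5*4) + 18)/2 = -((10 + 20) + 18)/2 = -(30 + 18)/2 = -1/2*48 = -24)
s(O) = 2*O
(r + (Q(w(-2)) + s(6))**2)**2 = (-24 + (1/(3*(-3 - 2)) + 2*6)**2)**2 = (-24 + ((1/3)/(-5) + 12)**2)**2 = (-24 + ((1/3)*(-1/5) + 12)**2)**2 = (-24 + (-1/15 + 12)**2)**2 = (-24 + (179/15)**2)**2 = (-24 + 32041/225)**2 = (26641/225)**2 = 709742881/50625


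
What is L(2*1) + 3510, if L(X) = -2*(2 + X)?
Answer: 3502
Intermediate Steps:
L(X) = -4 - 2*X
L(2*1) + 3510 = (-4 - 4) + 3510 = -8 + 3510 = 3502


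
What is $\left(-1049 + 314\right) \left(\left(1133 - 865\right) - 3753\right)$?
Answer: $2561475$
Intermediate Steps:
$\left(-1049 + 314\right) \left(\left(1133 - 865\right) - 3753\right) = - 735 \left(268 - 3753\right) = \left(-735\right) \left(-3485\right) = 2561475$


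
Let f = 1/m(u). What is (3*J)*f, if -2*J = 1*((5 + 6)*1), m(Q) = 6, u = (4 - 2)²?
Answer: -11/4 ≈ -2.7500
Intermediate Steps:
u = 4 (u = 2² = 4)
J = -11/2 (J = -(5 + 6)*1/2 = -11*1/2 = -11/2 ≈ -5.5000)
f = ⅙ (f = 1/6 = ⅙ ≈ 0.16667)
(3*J)*f = (3*(-11/2))*(⅙) = -33/2*⅙ = -11/4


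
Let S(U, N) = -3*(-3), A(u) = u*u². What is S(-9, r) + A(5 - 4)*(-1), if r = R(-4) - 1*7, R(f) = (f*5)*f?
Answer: 8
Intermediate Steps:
R(f) = 5*f² (R(f) = (5*f)*f = 5*f²)
r = 73 (r = 5*(-4)² - 1*7 = 5*16 - 7 = 80 - 7 = 73)
A(u) = u³
S(U, N) = 9
S(-9, r) + A(5 - 4)*(-1) = 9 + (5 - 4)³*(-1) = 9 + 1³*(-1) = 9 + 1*(-1) = 9 - 1 = 8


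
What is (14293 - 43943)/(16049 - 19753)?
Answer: 14825/1852 ≈ 8.0049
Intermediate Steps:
(14293 - 43943)/(16049 - 19753) = -29650/(-3704) = -29650*(-1/3704) = 14825/1852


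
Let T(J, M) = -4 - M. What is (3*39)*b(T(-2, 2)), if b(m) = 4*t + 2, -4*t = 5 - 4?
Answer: 117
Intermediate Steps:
t = -¼ (t = -(5 - 4)/4 = -¼*1 = -¼ ≈ -0.25000)
b(m) = 1 (b(m) = 4*(-¼) + 2 = -1 + 2 = 1)
(3*39)*b(T(-2, 2)) = (3*39)*1 = 117*1 = 117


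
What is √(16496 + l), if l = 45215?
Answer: √61711 ≈ 248.42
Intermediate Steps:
√(16496 + l) = √(16496 + 45215) = √61711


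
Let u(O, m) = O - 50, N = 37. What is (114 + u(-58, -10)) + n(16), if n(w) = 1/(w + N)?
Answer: 319/53 ≈ 6.0189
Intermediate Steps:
n(w) = 1/(37 + w) (n(w) = 1/(w + 37) = 1/(37 + w))
u(O, m) = -50 + O
(114 + u(-58, -10)) + n(16) = (114 + (-50 - 58)) + 1/(37 + 16) = (114 - 108) + 1/53 = 6 + 1/53 = 319/53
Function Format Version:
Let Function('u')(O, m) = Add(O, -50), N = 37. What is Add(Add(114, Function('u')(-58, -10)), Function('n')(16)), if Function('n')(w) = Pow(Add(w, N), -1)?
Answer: Rational(319, 53) ≈ 6.0189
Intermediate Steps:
Function('n')(w) = Pow(Add(37, w), -1) (Function('n')(w) = Pow(Add(w, 37), -1) = Pow(Add(37, w), -1))
Function('u')(O, m) = Add(-50, O)
Add(Add(114, Function('u')(-58, -10)), Function('n')(16)) = Add(Add(114, Add(-50, -58)), Pow(Add(37, 16), -1)) = Add(Add(114, -108), Pow(53, -1)) = Add(6, Rational(1, 53)) = Rational(319, 53)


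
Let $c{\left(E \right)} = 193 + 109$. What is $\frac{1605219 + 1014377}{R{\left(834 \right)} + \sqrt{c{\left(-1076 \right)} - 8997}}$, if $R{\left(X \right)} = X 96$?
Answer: $\frac{209735334144}{6410252791} - \frac{2619596 i \sqrt{8695}}{6410252791} \approx 32.719 - 0.038106 i$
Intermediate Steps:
$c{\left(E \right)} = 302$
$R{\left(X \right)} = 96 X$
$\frac{1605219 + 1014377}{R{\left(834 \right)} + \sqrt{c{\left(-1076 \right)} - 8997}} = \frac{1605219 + 1014377}{96 \cdot 834 + \sqrt{302 - 8997}} = \frac{2619596}{80064 + \sqrt{-8695}} = \frac{2619596}{80064 + i \sqrt{8695}}$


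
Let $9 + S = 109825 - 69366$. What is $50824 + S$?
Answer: $91274$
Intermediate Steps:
$S = 40450$ ($S = -9 + \left(109825 - 69366\right) = -9 + 40459 = 40450$)
$50824 + S = 50824 + 40450 = 91274$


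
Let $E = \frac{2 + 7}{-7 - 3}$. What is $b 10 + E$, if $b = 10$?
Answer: $\frac{991}{10} \approx 99.1$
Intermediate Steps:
$E = - \frac{9}{10}$ ($E = \frac{9}{-10} = 9 \left(- \frac{1}{10}\right) = - \frac{9}{10} \approx -0.9$)
$b 10 + E = 10 \cdot 10 - \frac{9}{10} = 100 - \frac{9}{10} = \frac{991}{10}$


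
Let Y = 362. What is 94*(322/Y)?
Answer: 15134/181 ≈ 83.613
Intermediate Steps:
94*(322/Y) = 94*(322/362) = 94*(322*(1/362)) = 94*(161/181) = 15134/181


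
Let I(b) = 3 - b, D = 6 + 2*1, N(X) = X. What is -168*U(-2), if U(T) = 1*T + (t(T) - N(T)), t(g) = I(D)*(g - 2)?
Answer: -3360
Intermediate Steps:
D = 8 (D = 6 + 2 = 8)
t(g) = 10 - 5*g (t(g) = (3 - 1*8)*(g - 2) = (3 - 8)*(-2 + g) = -5*(-2 + g) = 10 - 5*g)
U(T) = 10 - 5*T (U(T) = 1*T + ((10 - 5*T) - T) = T + (10 - 6*T) = 10 - 5*T)
-168*U(-2) = -168*(10 - 5*(-2)) = -168*(10 + 10) = -168*20 = -3360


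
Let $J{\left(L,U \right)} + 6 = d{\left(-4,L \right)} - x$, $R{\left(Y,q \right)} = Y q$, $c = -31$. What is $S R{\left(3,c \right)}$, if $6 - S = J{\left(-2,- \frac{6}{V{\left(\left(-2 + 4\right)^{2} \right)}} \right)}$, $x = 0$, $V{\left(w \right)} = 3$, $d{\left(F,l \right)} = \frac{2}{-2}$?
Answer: $-1209$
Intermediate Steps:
$d{\left(F,l \right)} = -1$ ($d{\left(F,l \right)} = 2 \left(- \frac{1}{2}\right) = -1$)
$J{\left(L,U \right)} = -7$ ($J{\left(L,U \right)} = -6 - 1 = -7$)
$S = 13$ ($S = 6 - -7 = 6 + 7 = 13$)
$S R{\left(3,c \right)} = 13 \cdot 3 \left(-31\right) = 13 \left(-93\right) = -1209$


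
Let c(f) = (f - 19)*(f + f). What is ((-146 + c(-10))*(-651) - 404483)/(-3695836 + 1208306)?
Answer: 687017/2487530 ≈ 0.27618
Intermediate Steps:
c(f) = 2*f*(-19 + f) (c(f) = (-19 + f)*(2*f) = 2*f*(-19 + f))
((-146 + c(-10))*(-651) - 404483)/(-3695836 + 1208306) = ((-146 + 2*(-10)*(-19 - 10))*(-651) - 404483)/(-3695836 + 1208306) = ((-146 + 2*(-10)*(-29))*(-651) - 404483)/(-2487530) = ((-146 + 580)*(-651) - 404483)*(-1/2487530) = (434*(-651) - 404483)*(-1/2487530) = (-282534 - 404483)*(-1/2487530) = -687017*(-1/2487530) = 687017/2487530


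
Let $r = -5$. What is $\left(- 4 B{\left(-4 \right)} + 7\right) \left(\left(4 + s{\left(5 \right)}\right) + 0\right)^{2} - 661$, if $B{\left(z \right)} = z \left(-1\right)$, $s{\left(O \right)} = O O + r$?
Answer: $-5845$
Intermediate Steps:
$s{\left(O \right)} = -5 + O^{2}$ ($s{\left(O \right)} = O O - 5 = O^{2} - 5 = -5 + O^{2}$)
$B{\left(z \right)} = - z$
$\left(- 4 B{\left(-4 \right)} + 7\right) \left(\left(4 + s{\left(5 \right)}\right) + 0\right)^{2} - 661 = \left(- 4 \left(\left(-1\right) \left(-4\right)\right) + 7\right) \left(\left(4 - \left(5 - 5^{2}\right)\right) + 0\right)^{2} - 661 = \left(\left(-4\right) 4 + 7\right) \left(\left(4 + \left(-5 + 25\right)\right) + 0\right)^{2} - 661 = \left(-16 + 7\right) \left(\left(4 + 20\right) + 0\right)^{2} - 661 = - 9 \left(24 + 0\right)^{2} - 661 = - 9 \cdot 24^{2} - 661 = \left(-9\right) 576 - 661 = -5184 - 661 = -5845$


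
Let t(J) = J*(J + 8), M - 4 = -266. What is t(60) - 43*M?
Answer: 15346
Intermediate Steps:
M = -262 (M = 4 - 266 = -262)
t(J) = J*(8 + J)
t(60) - 43*M = 60*(8 + 60) - 43*(-262) = 60*68 - 1*(-11266) = 4080 + 11266 = 15346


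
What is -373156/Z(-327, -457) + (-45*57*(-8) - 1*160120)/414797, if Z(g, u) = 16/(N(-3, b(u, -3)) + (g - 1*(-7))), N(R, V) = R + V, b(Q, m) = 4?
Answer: 12344022590827/1659188 ≈ 7.4398e+6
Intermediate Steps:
Z(g, u) = 16/(8 + g) (Z(g, u) = 16/((-3 + 4) + (g - 1*(-7))) = 16/(1 + (g + 7)) = 16/(1 + (7 + g)) = 16/(8 + g))
-373156/Z(-327, -457) + (-45*57*(-8) - 1*160120)/414797 = -373156/(16/(8 - 327)) + (-45*57*(-8) - 1*160120)/414797 = -373156/(16/(-319)) + (-2565*(-8) - 160120)*(1/414797) = -373156/(16*(-1/319)) + (20520 - 160120)*(1/414797) = -373156/(-16/319) - 139600*1/414797 = -373156*(-319/16) - 139600/414797 = 29759191/4 - 139600/414797 = 12344022590827/1659188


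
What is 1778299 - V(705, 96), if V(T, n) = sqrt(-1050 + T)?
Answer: 1778299 - I*sqrt(345) ≈ 1.7783e+6 - 18.574*I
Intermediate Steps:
1778299 - V(705, 96) = 1778299 - sqrt(-1050 + 705) = 1778299 - sqrt(-345) = 1778299 - I*sqrt(345)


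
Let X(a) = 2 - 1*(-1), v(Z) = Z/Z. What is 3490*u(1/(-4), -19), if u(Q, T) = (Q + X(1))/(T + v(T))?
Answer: -19195/36 ≈ -533.19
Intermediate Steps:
v(Z) = 1
X(a) = 3 (X(a) = 2 + 1 = 3)
u(Q, T) = (3 + Q)/(1 + T) (u(Q, T) = (Q + 3)/(T + 1) = (3 + Q)/(1 + T))
3490*u(1/(-4), -19) = 3490*((3 + 1/(-4))/(1 - 19)) = 3490*((3 - ¼)/(-18)) = 3490*(-1/18*11/4) = 3490*(-11/72) = -19195/36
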